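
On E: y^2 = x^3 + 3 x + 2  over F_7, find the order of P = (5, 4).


Compute successive multiples of P until we hit O:
  1P = (5, 4)
  2P = (5, 3)
  3P = O

ord(P) = 3


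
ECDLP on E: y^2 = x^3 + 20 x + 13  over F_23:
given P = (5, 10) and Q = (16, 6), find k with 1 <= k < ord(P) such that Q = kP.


Enumerate multiples of P until we hit Q = (16, 6):
  1P = (5, 10)
  2P = (14, 22)
  3P = (16, 6)
Match found at i = 3.

k = 3


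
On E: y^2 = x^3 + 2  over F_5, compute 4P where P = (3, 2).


k = 4 = 100_2 (binary, LSB first: 001)
Double-and-add from P = (3, 2):
  bit 0 = 0: acc unchanged = O
  bit 1 = 0: acc unchanged = O
  bit 2 = 1: acc = O + (3, 2) = (3, 2)

4P = (3, 2)


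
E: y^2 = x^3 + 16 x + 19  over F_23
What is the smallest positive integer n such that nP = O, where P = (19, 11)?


Compute successive multiples of P until we hit O:
  1P = (19, 11)
  2P = (10, 11)
  3P = (17, 12)
  4P = (16, 22)
  5P = (4, 3)
  6P = (1, 17)
  7P = (21, 5)
  8P = (15, 0)
  ... (continuing to 16P)
  16P = O

ord(P) = 16


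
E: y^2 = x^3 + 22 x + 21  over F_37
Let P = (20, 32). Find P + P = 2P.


Doubling: s = (3 x1^2 + a) / (2 y1)
s = (3*20^2 + 22) / (2*32) mod 37 = 11
x3 = s^2 - 2 x1 mod 37 = 11^2 - 2*20 = 7
y3 = s (x1 - x3) - y1 mod 37 = 11 * (20 - 7) - 32 = 0

2P = (7, 0)


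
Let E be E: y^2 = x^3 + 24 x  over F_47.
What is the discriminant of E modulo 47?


4 a^3 + 27 b^2 = 4*24^3 + 27*0^2 = 55296 + 0 = 55296
Delta = -16 * (55296) = -884736
Delta mod 47 = 39

Delta = 39 (mod 47)


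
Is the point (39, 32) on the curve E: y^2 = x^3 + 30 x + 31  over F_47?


Check whether y^2 = x^3 + 30 x + 31 (mod 47) for (x, y) = (39, 32).
LHS: y^2 = 32^2 mod 47 = 37
RHS: x^3 + 30 x + 31 = 39^3 + 30*39 + 31 mod 47 = 31
LHS != RHS

No, not on the curve


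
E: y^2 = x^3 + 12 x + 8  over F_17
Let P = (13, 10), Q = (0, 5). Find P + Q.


P != Q, so use the chord formula.
s = (y2 - y1) / (x2 - x1) = (12) / (4) mod 17 = 3
x3 = s^2 - x1 - x2 mod 17 = 3^2 - 13 - 0 = 13
y3 = s (x1 - x3) - y1 mod 17 = 3 * (13 - 13) - 10 = 7

P + Q = (13, 7)


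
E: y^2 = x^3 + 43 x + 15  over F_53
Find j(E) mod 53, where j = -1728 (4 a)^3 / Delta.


Delta = -16(4 a^3 + 27 b^2) mod 53 = 31
-1728 * (4 a)^3 = -1728 * (4*43)^3 mod 53 = 27
j = 27 * 31^(-1) mod 53 = 6

j = 6 (mod 53)


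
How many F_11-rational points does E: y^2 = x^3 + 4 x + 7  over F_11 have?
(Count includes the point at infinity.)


For each x in F_11, count y with y^2 = x^3 + 4 x + 7 mod 11:
  x = 1: RHS = 1, y in [1, 10]  -> 2 point(s)
  x = 2: RHS = 1, y in [1, 10]  -> 2 point(s)
  x = 5: RHS = 9, y in [3, 8]  -> 2 point(s)
  x = 6: RHS = 5, y in [4, 7]  -> 2 point(s)
  x = 7: RHS = 4, y in [2, 9]  -> 2 point(s)
  x = 8: RHS = 1, y in [1, 10]  -> 2 point(s)
Affine points: 12. Add the point at infinity: total = 13.

#E(F_11) = 13


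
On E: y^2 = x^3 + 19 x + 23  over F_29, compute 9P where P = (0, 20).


k = 9 = 1001_2 (binary, LSB first: 1001)
Double-and-add from P = (0, 20):
  bit 0 = 1: acc = O + (0, 20) = (0, 20)
  bit 1 = 0: acc unchanged = (0, 20)
  bit 2 = 0: acc unchanged = (0, 20)
  bit 3 = 1: acc = (0, 20) + (20, 15) = (0, 9)

9P = (0, 9)


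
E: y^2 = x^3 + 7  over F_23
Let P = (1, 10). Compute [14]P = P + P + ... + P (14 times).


k = 14 = 1110_2 (binary, LSB first: 0111)
Double-and-add from P = (1, 10):
  bit 0 = 0: acc unchanged = O
  bit 1 = 1: acc = O + (22, 11) = (22, 11)
  bit 2 = 1: acc = (22, 11) + (11, 2) = (15, 1)
  bit 3 = 1: acc = (15, 1) + (4, 18) = (10, 8)

14P = (10, 8)


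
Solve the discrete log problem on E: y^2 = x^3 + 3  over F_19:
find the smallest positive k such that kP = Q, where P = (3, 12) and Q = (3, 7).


Enumerate multiples of P until we hit Q = (3, 7):
  1P = (3, 12)
  2P = (11, 17)
  3P = (14, 12)
  4P = (2, 7)
  5P = (1, 17)
  6P = (7, 17)
  7P = (7, 2)
  8P = (1, 2)
  9P = (2, 12)
  10P = (14, 7)
  11P = (11, 2)
  12P = (3, 7)
Match found at i = 12.

k = 12


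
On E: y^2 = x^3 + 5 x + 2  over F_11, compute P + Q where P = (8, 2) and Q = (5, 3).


P != Q, so use the chord formula.
s = (y2 - y1) / (x2 - x1) = (1) / (8) mod 11 = 7
x3 = s^2 - x1 - x2 mod 11 = 7^2 - 8 - 5 = 3
y3 = s (x1 - x3) - y1 mod 11 = 7 * (8 - 3) - 2 = 0

P + Q = (3, 0)


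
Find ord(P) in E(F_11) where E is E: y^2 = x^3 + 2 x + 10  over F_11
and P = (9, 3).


Compute successive multiples of P until we hit O:
  1P = (9, 3)
  2P = (7, 9)
  3P = (4, 4)
  4P = (2, 0)
  5P = (4, 7)
  6P = (7, 2)
  7P = (9, 8)
  8P = O

ord(P) = 8


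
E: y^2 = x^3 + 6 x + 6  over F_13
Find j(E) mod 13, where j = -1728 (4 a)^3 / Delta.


Delta = -16(4 a^3 + 27 b^2) mod 13 = 4
-1728 * (4 a)^3 = -1728 * (4*6)^3 mod 13 = 5
j = 5 * 4^(-1) mod 13 = 11

j = 11 (mod 13)


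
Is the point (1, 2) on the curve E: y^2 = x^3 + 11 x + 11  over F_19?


Check whether y^2 = x^3 + 11 x + 11 (mod 19) for (x, y) = (1, 2).
LHS: y^2 = 2^2 mod 19 = 4
RHS: x^3 + 11 x + 11 = 1^3 + 11*1 + 11 mod 19 = 4
LHS = RHS

Yes, on the curve


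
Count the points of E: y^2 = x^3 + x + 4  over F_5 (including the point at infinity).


For each x in F_5, count y with y^2 = x^3 + 1 x + 4 mod 5:
  x = 0: RHS = 4, y in [2, 3]  -> 2 point(s)
  x = 1: RHS = 1, y in [1, 4]  -> 2 point(s)
  x = 2: RHS = 4, y in [2, 3]  -> 2 point(s)
  x = 3: RHS = 4, y in [2, 3]  -> 2 point(s)
Affine points: 8. Add the point at infinity: total = 9.

#E(F_5) = 9


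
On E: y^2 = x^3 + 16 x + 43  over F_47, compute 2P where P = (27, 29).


Doubling: s = (3 x1^2 + a) / (2 y1)
s = (3*27^2 + 16) / (2*29) mod 47 = 8
x3 = s^2 - 2 x1 mod 47 = 8^2 - 2*27 = 10
y3 = s (x1 - x3) - y1 mod 47 = 8 * (27 - 10) - 29 = 13

2P = (10, 13)


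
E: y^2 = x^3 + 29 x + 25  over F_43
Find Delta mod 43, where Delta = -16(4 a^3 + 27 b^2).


4 a^3 + 27 b^2 = 4*29^3 + 27*25^2 = 97556 + 16875 = 114431
Delta = -16 * (114431) = -1830896
Delta mod 43 = 1

Delta = 1 (mod 43)


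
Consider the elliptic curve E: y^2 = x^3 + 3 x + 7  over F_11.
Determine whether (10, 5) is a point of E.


Check whether y^2 = x^3 + 3 x + 7 (mod 11) for (x, y) = (10, 5).
LHS: y^2 = 5^2 mod 11 = 3
RHS: x^3 + 3 x + 7 = 10^3 + 3*10 + 7 mod 11 = 3
LHS = RHS

Yes, on the curve


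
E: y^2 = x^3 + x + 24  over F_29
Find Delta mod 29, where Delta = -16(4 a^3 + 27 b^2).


4 a^3 + 27 b^2 = 4*1^3 + 27*24^2 = 4 + 15552 = 15556
Delta = -16 * (15556) = -248896
Delta mod 29 = 11

Delta = 11 (mod 29)


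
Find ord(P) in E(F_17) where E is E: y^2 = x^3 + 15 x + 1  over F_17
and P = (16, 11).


Compute successive multiples of P until we hit O:
  1P = (16, 11)
  2P = (0, 16)
  3P = (9, 7)
  4P = (1, 0)
  5P = (9, 10)
  6P = (0, 1)
  7P = (16, 6)
  8P = O

ord(P) = 8


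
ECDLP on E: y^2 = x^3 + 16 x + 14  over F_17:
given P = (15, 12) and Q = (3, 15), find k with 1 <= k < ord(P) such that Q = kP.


Enumerate multiples of P until we hit Q = (3, 15):
  1P = (15, 12)
  2P = (3, 2)
  3P = (3, 15)
Match found at i = 3.

k = 3


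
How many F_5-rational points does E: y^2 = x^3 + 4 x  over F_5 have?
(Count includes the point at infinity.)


For each x in F_5, count y with y^2 = x^3 + 4 x + 0 mod 5:
  x = 0: RHS = 0, y in [0]  -> 1 point(s)
  x = 1: RHS = 0, y in [0]  -> 1 point(s)
  x = 2: RHS = 1, y in [1, 4]  -> 2 point(s)
  x = 3: RHS = 4, y in [2, 3]  -> 2 point(s)
  x = 4: RHS = 0, y in [0]  -> 1 point(s)
Affine points: 7. Add the point at infinity: total = 8.

#E(F_5) = 8


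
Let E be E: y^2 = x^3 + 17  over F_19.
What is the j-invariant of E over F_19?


Delta = -16(4 a^3 + 27 b^2) mod 19 = 1
-1728 * (4 a)^3 = -1728 * (4*0)^3 mod 19 = 0
j = 0 * 1^(-1) mod 19 = 0

j = 0 (mod 19)


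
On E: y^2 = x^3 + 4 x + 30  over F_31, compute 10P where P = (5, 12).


k = 10 = 1010_2 (binary, LSB first: 0101)
Double-and-add from P = (5, 12):
  bit 0 = 0: acc unchanged = O
  bit 1 = 1: acc = O + (25, 10) = (25, 10)
  bit 2 = 0: acc unchanged = (25, 10)
  bit 3 = 1: acc = (25, 10) + (12, 16) = (1, 29)

10P = (1, 29)


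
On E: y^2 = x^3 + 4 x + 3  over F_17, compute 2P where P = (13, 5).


Doubling: s = (3 x1^2 + a) / (2 y1)
s = (3*13^2 + 4) / (2*5) mod 17 = 12
x3 = s^2 - 2 x1 mod 17 = 12^2 - 2*13 = 16
y3 = s (x1 - x3) - y1 mod 17 = 12 * (13 - 16) - 5 = 10

2P = (16, 10)


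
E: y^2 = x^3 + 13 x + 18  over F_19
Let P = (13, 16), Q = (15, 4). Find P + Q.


P != Q, so use the chord formula.
s = (y2 - y1) / (x2 - x1) = (7) / (2) mod 19 = 13
x3 = s^2 - x1 - x2 mod 19 = 13^2 - 13 - 15 = 8
y3 = s (x1 - x3) - y1 mod 19 = 13 * (13 - 8) - 16 = 11

P + Q = (8, 11)


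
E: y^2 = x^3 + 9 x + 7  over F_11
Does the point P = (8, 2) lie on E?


Check whether y^2 = x^3 + 9 x + 7 (mod 11) for (x, y) = (8, 2).
LHS: y^2 = 2^2 mod 11 = 4
RHS: x^3 + 9 x + 7 = 8^3 + 9*8 + 7 mod 11 = 8
LHS != RHS

No, not on the curve


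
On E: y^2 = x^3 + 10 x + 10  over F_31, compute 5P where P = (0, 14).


k = 5 = 101_2 (binary, LSB first: 101)
Double-and-add from P = (0, 14):
  bit 0 = 1: acc = O + (0, 14) = (0, 14)
  bit 1 = 0: acc unchanged = (0, 14)
  bit 2 = 1: acc = (0, 14) + (2, 21) = (18, 16)

5P = (18, 16)


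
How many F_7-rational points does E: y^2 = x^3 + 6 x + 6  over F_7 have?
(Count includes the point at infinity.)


For each x in F_7, count y with y^2 = x^3 + 6 x + 6 mod 7:
  x = 3: RHS = 2, y in [3, 4]  -> 2 point(s)
  x = 5: RHS = 0, y in [0]  -> 1 point(s)
Affine points: 3. Add the point at infinity: total = 4.

#E(F_7) = 4


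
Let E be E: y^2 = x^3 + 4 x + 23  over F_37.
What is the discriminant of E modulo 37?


4 a^3 + 27 b^2 = 4*4^3 + 27*23^2 = 256 + 14283 = 14539
Delta = -16 * (14539) = -232624
Delta mod 37 = 32

Delta = 32 (mod 37)


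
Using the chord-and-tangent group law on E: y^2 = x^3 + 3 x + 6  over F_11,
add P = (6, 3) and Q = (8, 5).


P != Q, so use the chord formula.
s = (y2 - y1) / (x2 - x1) = (2) / (2) mod 11 = 1
x3 = s^2 - x1 - x2 mod 11 = 1^2 - 6 - 8 = 9
y3 = s (x1 - x3) - y1 mod 11 = 1 * (6 - 9) - 3 = 5

P + Q = (9, 5)


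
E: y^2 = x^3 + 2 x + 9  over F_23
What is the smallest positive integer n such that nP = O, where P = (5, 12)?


Compute successive multiples of P until we hit O:
  1P = (5, 12)
  2P = (8, 10)
  3P = (13, 1)
  4P = (13, 22)
  5P = (8, 13)
  6P = (5, 11)
  7P = O

ord(P) = 7


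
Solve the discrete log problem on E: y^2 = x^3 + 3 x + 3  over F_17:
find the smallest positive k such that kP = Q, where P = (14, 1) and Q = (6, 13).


Enumerate multiples of P until we hit Q = (6, 13):
  1P = (14, 1)
  2P = (10, 8)
  3P = (12, 4)
  4P = (6, 4)
  5P = (16, 4)
  6P = (2, 0)
  7P = (16, 13)
  8P = (6, 13)
Match found at i = 8.

k = 8


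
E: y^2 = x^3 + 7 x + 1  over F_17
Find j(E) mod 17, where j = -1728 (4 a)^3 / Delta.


Delta = -16(4 a^3 + 27 b^2) mod 17 = 5
-1728 * (4 a)^3 = -1728 * (4*7)^3 mod 17 = 13
j = 13 * 5^(-1) mod 17 = 6

j = 6 (mod 17)


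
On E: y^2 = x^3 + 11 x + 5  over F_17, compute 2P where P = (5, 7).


Doubling: s = (3 x1^2 + a) / (2 y1)
s = (3*5^2 + 11) / (2*7) mod 17 = 11
x3 = s^2 - 2 x1 mod 17 = 11^2 - 2*5 = 9
y3 = s (x1 - x3) - y1 mod 17 = 11 * (5 - 9) - 7 = 0

2P = (9, 0)


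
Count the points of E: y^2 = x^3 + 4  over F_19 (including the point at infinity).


For each x in F_19, count y with y^2 = x^3 + 0 x + 4 mod 19:
  x = 0: RHS = 4, y in [2, 17]  -> 2 point(s)
  x = 1: RHS = 5, y in [9, 10]  -> 2 point(s)
  x = 4: RHS = 11, y in [7, 12]  -> 2 point(s)
  x = 6: RHS = 11, y in [7, 12]  -> 2 point(s)
  x = 7: RHS = 5, y in [9, 10]  -> 2 point(s)
  x = 9: RHS = 11, y in [7, 12]  -> 2 point(s)
  x = 10: RHS = 16, y in [4, 15]  -> 2 point(s)
  x = 11: RHS = 5, y in [9, 10]  -> 2 point(s)
  x = 13: RHS = 16, y in [4, 15]  -> 2 point(s)
  x = 15: RHS = 16, y in [4, 15]  -> 2 point(s)
Affine points: 20. Add the point at infinity: total = 21.

#E(F_19) = 21


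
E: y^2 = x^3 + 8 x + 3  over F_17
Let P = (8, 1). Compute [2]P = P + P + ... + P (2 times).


k = 2 = 10_2 (binary, LSB first: 01)
Double-and-add from P = (8, 1):
  bit 0 = 0: acc unchanged = O
  bit 1 = 1: acc = O + (5, 10) = (5, 10)

2P = (5, 10)


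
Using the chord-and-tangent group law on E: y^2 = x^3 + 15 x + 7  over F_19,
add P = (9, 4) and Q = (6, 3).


P != Q, so use the chord formula.
s = (y2 - y1) / (x2 - x1) = (18) / (16) mod 19 = 13
x3 = s^2 - x1 - x2 mod 19 = 13^2 - 9 - 6 = 2
y3 = s (x1 - x3) - y1 mod 19 = 13 * (9 - 2) - 4 = 11

P + Q = (2, 11)


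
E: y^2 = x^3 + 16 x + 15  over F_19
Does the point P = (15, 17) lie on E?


Check whether y^2 = x^3 + 16 x + 15 (mod 19) for (x, y) = (15, 17).
LHS: y^2 = 17^2 mod 19 = 4
RHS: x^3 + 16 x + 15 = 15^3 + 16*15 + 15 mod 19 = 1
LHS != RHS

No, not on the curve


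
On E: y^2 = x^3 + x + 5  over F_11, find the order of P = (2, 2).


Compute successive multiples of P until we hit O:
  1P = (2, 2)
  2P = (10, 5)
  3P = (0, 7)
  4P = (7, 5)
  5P = (5, 5)
  6P = (5, 6)
  7P = (7, 6)
  8P = (0, 4)
  ... (continuing to 11P)
  11P = O

ord(P) = 11


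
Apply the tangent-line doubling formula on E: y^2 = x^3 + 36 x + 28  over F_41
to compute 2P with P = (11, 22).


Doubling: s = (3 x1^2 + a) / (2 y1)
s = (3*11^2 + 36) / (2*22) mod 41 = 10
x3 = s^2 - 2 x1 mod 41 = 10^2 - 2*11 = 37
y3 = s (x1 - x3) - y1 mod 41 = 10 * (11 - 37) - 22 = 5

2P = (37, 5)


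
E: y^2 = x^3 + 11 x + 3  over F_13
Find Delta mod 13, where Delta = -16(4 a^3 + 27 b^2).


4 a^3 + 27 b^2 = 4*11^3 + 27*3^2 = 5324 + 243 = 5567
Delta = -16 * (5567) = -89072
Delta mod 13 = 4

Delta = 4 (mod 13)


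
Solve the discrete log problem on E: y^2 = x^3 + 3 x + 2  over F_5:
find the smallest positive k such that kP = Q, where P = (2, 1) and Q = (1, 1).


Enumerate multiples of P until we hit Q = (1, 1):
  1P = (2, 1)
  2P = (1, 4)
  3P = (1, 1)
Match found at i = 3.

k = 3


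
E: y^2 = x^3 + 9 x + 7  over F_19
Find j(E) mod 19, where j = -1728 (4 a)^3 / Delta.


Delta = -16(4 a^3 + 27 b^2) mod 19 = 6
-1728 * (4 a)^3 = -1728 * (4*9)^3 mod 19 = 11
j = 11 * 6^(-1) mod 19 = 5

j = 5 (mod 19)


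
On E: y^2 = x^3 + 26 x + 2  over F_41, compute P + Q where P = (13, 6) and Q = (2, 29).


P != Q, so use the chord formula.
s = (y2 - y1) / (x2 - x1) = (23) / (30) mod 41 = 24
x3 = s^2 - x1 - x2 mod 41 = 24^2 - 13 - 2 = 28
y3 = s (x1 - x3) - y1 mod 41 = 24 * (13 - 28) - 6 = 3

P + Q = (28, 3)


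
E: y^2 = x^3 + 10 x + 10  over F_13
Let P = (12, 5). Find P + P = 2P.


Doubling: s = (3 x1^2 + a) / (2 y1)
s = (3*12^2 + 10) / (2*5) mod 13 = 0
x3 = s^2 - 2 x1 mod 13 = 0^2 - 2*12 = 2
y3 = s (x1 - x3) - y1 mod 13 = 0 * (12 - 2) - 5 = 8

2P = (2, 8)


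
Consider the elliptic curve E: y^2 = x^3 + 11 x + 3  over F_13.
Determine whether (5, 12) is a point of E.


Check whether y^2 = x^3 + 11 x + 3 (mod 13) for (x, y) = (5, 12).
LHS: y^2 = 12^2 mod 13 = 1
RHS: x^3 + 11 x + 3 = 5^3 + 11*5 + 3 mod 13 = 1
LHS = RHS

Yes, on the curve


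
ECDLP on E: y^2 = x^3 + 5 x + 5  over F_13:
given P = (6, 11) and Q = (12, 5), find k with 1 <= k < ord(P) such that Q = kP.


Enumerate multiples of P until we hit Q = (12, 5):
  1P = (6, 11)
  2P = (2, 6)
  3P = (9, 8)
  4P = (12, 8)
  5P = (5, 8)
  6P = (11, 0)
  7P = (5, 5)
  8P = (12, 5)
Match found at i = 8.

k = 8


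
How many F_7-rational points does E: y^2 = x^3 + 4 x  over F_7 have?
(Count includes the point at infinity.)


For each x in F_7, count y with y^2 = x^3 + 4 x + 0 mod 7:
  x = 0: RHS = 0, y in [0]  -> 1 point(s)
  x = 2: RHS = 2, y in [3, 4]  -> 2 point(s)
  x = 3: RHS = 4, y in [2, 5]  -> 2 point(s)
  x = 6: RHS = 2, y in [3, 4]  -> 2 point(s)
Affine points: 7. Add the point at infinity: total = 8.

#E(F_7) = 8


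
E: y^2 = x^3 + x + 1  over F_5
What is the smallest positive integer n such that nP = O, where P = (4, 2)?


Compute successive multiples of P until we hit O:
  1P = (4, 2)
  2P = (3, 4)
  3P = (2, 4)
  4P = (0, 4)
  5P = (0, 1)
  6P = (2, 1)
  7P = (3, 1)
  8P = (4, 3)
  ... (continuing to 9P)
  9P = O

ord(P) = 9


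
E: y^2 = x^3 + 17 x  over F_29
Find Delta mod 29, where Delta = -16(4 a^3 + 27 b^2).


4 a^3 + 27 b^2 = 4*17^3 + 27*0^2 = 19652 + 0 = 19652
Delta = -16 * (19652) = -314432
Delta mod 29 = 15

Delta = 15 (mod 29)


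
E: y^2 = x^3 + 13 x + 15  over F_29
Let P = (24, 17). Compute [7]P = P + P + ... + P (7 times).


k = 7 = 111_2 (binary, LSB first: 111)
Double-and-add from P = (24, 17):
  bit 0 = 1: acc = O + (24, 17) = (24, 17)
  bit 1 = 1: acc = (24, 17) + (17, 25) = (26, 6)
  bit 2 = 1: acc = (26, 6) + (2, 7) = (8, 15)

7P = (8, 15)


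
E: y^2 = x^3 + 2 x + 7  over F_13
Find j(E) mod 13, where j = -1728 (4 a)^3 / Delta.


Delta = -16(4 a^3 + 27 b^2) mod 13 = 4
-1728 * (4 a)^3 = -1728 * (4*2)^3 mod 13 = 5
j = 5 * 4^(-1) mod 13 = 11

j = 11 (mod 13)


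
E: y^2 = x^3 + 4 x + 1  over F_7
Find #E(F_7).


For each x in F_7, count y with y^2 = x^3 + 4 x + 1 mod 7:
  x = 0: RHS = 1, y in [1, 6]  -> 2 point(s)
  x = 4: RHS = 4, y in [2, 5]  -> 2 point(s)
Affine points: 4. Add the point at infinity: total = 5.

#E(F_7) = 5


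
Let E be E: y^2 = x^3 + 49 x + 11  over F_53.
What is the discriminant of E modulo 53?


4 a^3 + 27 b^2 = 4*49^3 + 27*11^2 = 470596 + 3267 = 473863
Delta = -16 * (473863) = -7581808
Delta mod 53 = 1

Delta = 1 (mod 53)


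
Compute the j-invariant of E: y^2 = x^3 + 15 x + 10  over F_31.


Delta = -16(4 a^3 + 27 b^2) mod 31 = 22
-1728 * (4 a)^3 = -1728 * (4*15)^3 mod 31 = 29
j = 29 * 22^(-1) mod 31 = 14

j = 14 (mod 31)


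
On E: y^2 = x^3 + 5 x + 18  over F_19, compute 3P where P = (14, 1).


k = 3 = 11_2 (binary, LSB first: 11)
Double-and-add from P = (14, 1):
  bit 0 = 1: acc = O + (14, 1) = (14, 1)
  bit 1 = 1: acc = (14, 1) + (14, 18) = O

3P = O


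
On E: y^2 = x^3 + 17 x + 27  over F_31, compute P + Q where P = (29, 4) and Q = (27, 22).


P != Q, so use the chord formula.
s = (y2 - y1) / (x2 - x1) = (18) / (29) mod 31 = 22
x3 = s^2 - x1 - x2 mod 31 = 22^2 - 29 - 27 = 25
y3 = s (x1 - x3) - y1 mod 31 = 22 * (29 - 25) - 4 = 22

P + Q = (25, 22)


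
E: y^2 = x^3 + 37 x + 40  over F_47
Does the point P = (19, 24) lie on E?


Check whether y^2 = x^3 + 37 x + 40 (mod 47) for (x, y) = (19, 24).
LHS: y^2 = 24^2 mod 47 = 12
RHS: x^3 + 37 x + 40 = 19^3 + 37*19 + 40 mod 47 = 35
LHS != RHS

No, not on the curve


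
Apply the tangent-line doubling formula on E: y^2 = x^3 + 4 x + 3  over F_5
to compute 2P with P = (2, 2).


Doubling: s = (3 x1^2 + a) / (2 y1)
s = (3*2^2 + 4) / (2*2) mod 5 = 4
x3 = s^2 - 2 x1 mod 5 = 4^2 - 2*2 = 2
y3 = s (x1 - x3) - y1 mod 5 = 4 * (2 - 2) - 2 = 3

2P = (2, 3)


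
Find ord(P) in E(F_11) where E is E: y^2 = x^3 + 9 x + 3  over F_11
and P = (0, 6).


Compute successive multiples of P until we hit O:
  1P = (0, 6)
  2P = (4, 2)
  3P = (8, 2)
  4P = (6, 8)
  5P = (10, 9)
  6P = (10, 2)
  7P = (6, 3)
  8P = (8, 9)
  ... (continuing to 11P)
  11P = O

ord(P) = 11


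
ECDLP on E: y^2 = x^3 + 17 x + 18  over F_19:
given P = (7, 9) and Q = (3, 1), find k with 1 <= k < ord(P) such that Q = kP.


Enumerate multiples of P until we hit Q = (3, 1):
  1P = (7, 9)
  2P = (16, 4)
  3P = (1, 13)
  4P = (3, 1)
Match found at i = 4.

k = 4


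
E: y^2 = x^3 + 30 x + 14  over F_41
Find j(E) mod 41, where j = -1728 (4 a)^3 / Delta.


Delta = -16(4 a^3 + 27 b^2) mod 41 = 20
-1728 * (4 a)^3 = -1728 * (4*30)^3 mod 41 = 39
j = 39 * 20^(-1) mod 41 = 4

j = 4 (mod 41)


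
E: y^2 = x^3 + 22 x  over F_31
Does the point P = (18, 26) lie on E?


Check whether y^2 = x^3 + 22 x + 0 (mod 31) for (x, y) = (18, 26).
LHS: y^2 = 26^2 mod 31 = 25
RHS: x^3 + 22 x + 0 = 18^3 + 22*18 + 0 mod 31 = 28
LHS != RHS

No, not on the curve


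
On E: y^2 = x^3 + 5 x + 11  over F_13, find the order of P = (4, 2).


Compute successive multiples of P until we hit O:
  1P = (4, 2)
  2P = (1, 2)
  3P = (8, 11)
  4P = (2, 9)
  5P = (3, 1)
  6P = (7, 8)
  7P = (6, 7)
  8P = (6, 6)
  ... (continuing to 15P)
  15P = O

ord(P) = 15


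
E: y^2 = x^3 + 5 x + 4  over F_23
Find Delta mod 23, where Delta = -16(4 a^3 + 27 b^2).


4 a^3 + 27 b^2 = 4*5^3 + 27*4^2 = 500 + 432 = 932
Delta = -16 * (932) = -14912
Delta mod 23 = 15

Delta = 15 (mod 23)


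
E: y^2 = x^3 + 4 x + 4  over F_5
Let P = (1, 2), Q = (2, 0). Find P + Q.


P != Q, so use the chord formula.
s = (y2 - y1) / (x2 - x1) = (3) / (1) mod 5 = 3
x3 = s^2 - x1 - x2 mod 5 = 3^2 - 1 - 2 = 1
y3 = s (x1 - x3) - y1 mod 5 = 3 * (1 - 1) - 2 = 3

P + Q = (1, 3)


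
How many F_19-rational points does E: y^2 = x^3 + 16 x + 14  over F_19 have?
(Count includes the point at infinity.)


For each x in F_19, count y with y^2 = x^3 + 16 x + 14 mod 19:
  x = 2: RHS = 16, y in [4, 15]  -> 2 point(s)
  x = 4: RHS = 9, y in [3, 16]  -> 2 point(s)
  x = 11: RHS = 1, y in [1, 18]  -> 2 point(s)
  x = 13: RHS = 6, y in [5, 14]  -> 2 point(s)
  x = 15: RHS = 0, y in [0]  -> 1 point(s)
  x = 18: RHS = 16, y in [4, 15]  -> 2 point(s)
Affine points: 11. Add the point at infinity: total = 12.

#E(F_19) = 12


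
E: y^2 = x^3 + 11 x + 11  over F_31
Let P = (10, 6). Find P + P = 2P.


Doubling: s = (3 x1^2 + a) / (2 y1)
s = (3*10^2 + 11) / (2*6) mod 31 = 13
x3 = s^2 - 2 x1 mod 31 = 13^2 - 2*10 = 25
y3 = s (x1 - x3) - y1 mod 31 = 13 * (10 - 25) - 6 = 16

2P = (25, 16)


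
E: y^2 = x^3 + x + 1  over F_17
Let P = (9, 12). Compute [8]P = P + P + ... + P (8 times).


k = 8 = 1000_2 (binary, LSB first: 0001)
Double-and-add from P = (9, 12):
  bit 0 = 0: acc unchanged = O
  bit 1 = 0: acc unchanged = O
  bit 2 = 0: acc unchanged = O
  bit 3 = 1: acc = O + (9, 5) = (9, 5)

8P = (9, 5)


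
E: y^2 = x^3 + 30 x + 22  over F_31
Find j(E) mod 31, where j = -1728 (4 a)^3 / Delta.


Delta = -16(4 a^3 + 27 b^2) mod 31 = 9
-1728 * (4 a)^3 = -1728 * (4*30)^3 mod 31 = 15
j = 15 * 9^(-1) mod 31 = 12

j = 12 (mod 31)


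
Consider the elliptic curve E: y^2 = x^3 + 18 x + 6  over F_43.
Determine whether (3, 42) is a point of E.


Check whether y^2 = x^3 + 18 x + 6 (mod 43) for (x, y) = (3, 42).
LHS: y^2 = 42^2 mod 43 = 1
RHS: x^3 + 18 x + 6 = 3^3 + 18*3 + 6 mod 43 = 1
LHS = RHS

Yes, on the curve


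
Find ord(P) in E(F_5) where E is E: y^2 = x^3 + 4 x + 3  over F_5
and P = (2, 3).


Compute successive multiples of P until we hit O:
  1P = (2, 3)
  2P = (2, 2)
  3P = O

ord(P) = 3


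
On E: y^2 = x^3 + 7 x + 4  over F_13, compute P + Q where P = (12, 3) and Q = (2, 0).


P != Q, so use the chord formula.
s = (y2 - y1) / (x2 - x1) = (10) / (3) mod 13 = 12
x3 = s^2 - x1 - x2 mod 13 = 12^2 - 12 - 2 = 0
y3 = s (x1 - x3) - y1 mod 13 = 12 * (12 - 0) - 3 = 11

P + Q = (0, 11)


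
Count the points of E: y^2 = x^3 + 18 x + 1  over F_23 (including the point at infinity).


For each x in F_23, count y with y^2 = x^3 + 18 x + 1 mod 23:
  x = 0: RHS = 1, y in [1, 22]  -> 2 point(s)
  x = 3: RHS = 13, y in [6, 17]  -> 2 point(s)
  x = 5: RHS = 9, y in [3, 20]  -> 2 point(s)
  x = 6: RHS = 3, y in [7, 16]  -> 2 point(s)
  x = 8: RHS = 13, y in [6, 17]  -> 2 point(s)
  x = 9: RHS = 18, y in [8, 15]  -> 2 point(s)
  x = 10: RHS = 8, y in [10, 13]  -> 2 point(s)
  x = 11: RHS = 12, y in [9, 14]  -> 2 point(s)
  x = 12: RHS = 13, y in [6, 17]  -> 2 point(s)
  x = 15: RHS = 12, y in [9, 14]  -> 2 point(s)
  x = 18: RHS = 16, y in [4, 19]  -> 2 point(s)
  x = 19: RHS = 3, y in [7, 16]  -> 2 point(s)
  x = 20: RHS = 12, y in [9, 14]  -> 2 point(s)
  x = 21: RHS = 3, y in [7, 16]  -> 2 point(s)
Affine points: 28. Add the point at infinity: total = 29.

#E(F_23) = 29


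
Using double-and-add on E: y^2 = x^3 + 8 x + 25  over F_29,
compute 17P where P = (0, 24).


k = 17 = 10001_2 (binary, LSB first: 10001)
Double-and-add from P = (0, 24):
  bit 0 = 1: acc = O + (0, 24) = (0, 24)
  bit 1 = 0: acc unchanged = (0, 24)
  bit 2 = 0: acc unchanged = (0, 24)
  bit 3 = 0: acc unchanged = (0, 24)
  bit 4 = 1: acc = (0, 24) + (17, 17) = (21, 0)

17P = (21, 0)


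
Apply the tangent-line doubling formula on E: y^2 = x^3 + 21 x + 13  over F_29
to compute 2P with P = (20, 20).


Doubling: s = (3 x1^2 + a) / (2 y1)
s = (3*20^2 + 21) / (2*20) mod 29 = 24
x3 = s^2 - 2 x1 mod 29 = 24^2 - 2*20 = 14
y3 = s (x1 - x3) - y1 mod 29 = 24 * (20 - 14) - 20 = 8

2P = (14, 8)


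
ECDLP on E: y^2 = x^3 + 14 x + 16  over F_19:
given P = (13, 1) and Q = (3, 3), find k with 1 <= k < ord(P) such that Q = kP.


Enumerate multiples of P until we hit Q = (3, 3):
  1P = (13, 1)
  2P = (9, 15)
  3P = (14, 12)
  4P = (18, 1)
  5P = (7, 18)
  6P = (16, 17)
  7P = (10, 15)
  8P = (3, 3)
Match found at i = 8.

k = 8


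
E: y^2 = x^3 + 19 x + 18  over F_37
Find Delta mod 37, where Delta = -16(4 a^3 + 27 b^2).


4 a^3 + 27 b^2 = 4*19^3 + 27*18^2 = 27436 + 8748 = 36184
Delta = -16 * (36184) = -578944
Delta mod 37 = 32

Delta = 32 (mod 37)


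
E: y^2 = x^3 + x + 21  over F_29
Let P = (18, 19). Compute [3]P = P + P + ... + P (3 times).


k = 3 = 11_2 (binary, LSB first: 11)
Double-and-add from P = (18, 19):
  bit 0 = 1: acc = O + (18, 19) = (18, 19)
  bit 1 = 1: acc = (18, 19) + (18, 10) = O

3P = O


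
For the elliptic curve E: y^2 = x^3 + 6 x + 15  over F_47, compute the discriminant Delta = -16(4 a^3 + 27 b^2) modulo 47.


4 a^3 + 27 b^2 = 4*6^3 + 27*15^2 = 864 + 6075 = 6939
Delta = -16 * (6939) = -111024
Delta mod 47 = 37

Delta = 37 (mod 47)


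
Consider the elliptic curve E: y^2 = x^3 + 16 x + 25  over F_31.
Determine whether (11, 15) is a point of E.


Check whether y^2 = x^3 + 16 x + 25 (mod 31) for (x, y) = (11, 15).
LHS: y^2 = 15^2 mod 31 = 8
RHS: x^3 + 16 x + 25 = 11^3 + 16*11 + 25 mod 31 = 13
LHS != RHS

No, not on the curve


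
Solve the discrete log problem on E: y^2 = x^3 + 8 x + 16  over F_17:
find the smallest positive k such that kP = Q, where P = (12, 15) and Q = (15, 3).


Enumerate multiples of P until we hit Q = (15, 3):
  1P = (12, 15)
  2P = (6, 5)
  3P = (15, 14)
  4P = (9, 1)
  5P = (14, 4)
  6P = (0, 4)
  7P = (1, 5)
  8P = (3, 4)
  9P = (10, 12)
  10P = (10, 5)
  11P = (3, 13)
  12P = (1, 12)
  13P = (0, 13)
  14P = (14, 13)
  15P = (9, 16)
  16P = (15, 3)
Match found at i = 16.

k = 16


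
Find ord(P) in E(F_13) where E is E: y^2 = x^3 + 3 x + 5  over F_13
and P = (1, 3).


Compute successive multiples of P until we hit O:
  1P = (1, 3)
  2P = (12, 12)
  3P = (4, 4)
  4P = (11, 11)
  5P = (11, 2)
  6P = (4, 9)
  7P = (12, 1)
  8P = (1, 10)
  ... (continuing to 9P)
  9P = O

ord(P) = 9


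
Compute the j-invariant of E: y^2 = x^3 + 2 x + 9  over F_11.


Delta = -16(4 a^3 + 27 b^2) mod 11 = 4
-1728 * (4 a)^3 = -1728 * (4*2)^3 mod 11 = 5
j = 5 * 4^(-1) mod 11 = 4

j = 4 (mod 11)


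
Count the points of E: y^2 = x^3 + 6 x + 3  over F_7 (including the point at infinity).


For each x in F_7, count y with y^2 = x^3 + 6 x + 3 mod 7:
  x = 2: RHS = 2, y in [3, 4]  -> 2 point(s)
  x = 4: RHS = 0, y in [0]  -> 1 point(s)
  x = 5: RHS = 4, y in [2, 5]  -> 2 point(s)
Affine points: 5. Add the point at infinity: total = 6.

#E(F_7) = 6


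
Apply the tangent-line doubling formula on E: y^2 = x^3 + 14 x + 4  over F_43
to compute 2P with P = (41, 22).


Doubling: s = (3 x1^2 + a) / (2 y1)
s = (3*41^2 + 14) / (2*22) mod 43 = 26
x3 = s^2 - 2 x1 mod 43 = 26^2 - 2*41 = 35
y3 = s (x1 - x3) - y1 mod 43 = 26 * (41 - 35) - 22 = 5

2P = (35, 5)


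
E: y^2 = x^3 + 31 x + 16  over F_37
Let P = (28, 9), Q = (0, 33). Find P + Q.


P != Q, so use the chord formula.
s = (y2 - y1) / (x2 - x1) = (24) / (9) mod 37 = 15
x3 = s^2 - x1 - x2 mod 37 = 15^2 - 28 - 0 = 12
y3 = s (x1 - x3) - y1 mod 37 = 15 * (28 - 12) - 9 = 9

P + Q = (12, 9)


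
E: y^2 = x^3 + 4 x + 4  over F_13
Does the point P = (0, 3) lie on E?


Check whether y^2 = x^3 + 4 x + 4 (mod 13) for (x, y) = (0, 3).
LHS: y^2 = 3^2 mod 13 = 9
RHS: x^3 + 4 x + 4 = 0^3 + 4*0 + 4 mod 13 = 4
LHS != RHS

No, not on the curve


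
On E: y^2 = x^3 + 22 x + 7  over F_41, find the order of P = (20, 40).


Compute successive multiples of P until we hit O:
  1P = (20, 40)
  2P = (17, 13)
  3P = (3, 31)
  4P = (38, 18)
  5P = (26, 22)
  6P = (4, 35)
  7P = (40, 5)
  8P = (2, 31)
  ... (continuing to 43P)
  43P = O

ord(P) = 43


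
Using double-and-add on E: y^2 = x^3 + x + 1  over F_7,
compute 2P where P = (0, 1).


k = 2 = 10_2 (binary, LSB first: 01)
Double-and-add from P = (0, 1):
  bit 0 = 0: acc unchanged = O
  bit 1 = 1: acc = O + (2, 5) = (2, 5)

2P = (2, 5)


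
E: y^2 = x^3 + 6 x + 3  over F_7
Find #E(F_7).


For each x in F_7, count y with y^2 = x^3 + 6 x + 3 mod 7:
  x = 2: RHS = 2, y in [3, 4]  -> 2 point(s)
  x = 4: RHS = 0, y in [0]  -> 1 point(s)
  x = 5: RHS = 4, y in [2, 5]  -> 2 point(s)
Affine points: 5. Add the point at infinity: total = 6.

#E(F_7) = 6


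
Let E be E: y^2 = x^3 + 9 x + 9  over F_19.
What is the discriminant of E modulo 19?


4 a^3 + 27 b^2 = 4*9^3 + 27*9^2 = 2916 + 2187 = 5103
Delta = -16 * (5103) = -81648
Delta mod 19 = 14

Delta = 14 (mod 19)


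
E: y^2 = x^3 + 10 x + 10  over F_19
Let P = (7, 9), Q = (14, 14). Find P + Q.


P != Q, so use the chord formula.
s = (y2 - y1) / (x2 - x1) = (5) / (7) mod 19 = 17
x3 = s^2 - x1 - x2 mod 19 = 17^2 - 7 - 14 = 2
y3 = s (x1 - x3) - y1 mod 19 = 17 * (7 - 2) - 9 = 0

P + Q = (2, 0)


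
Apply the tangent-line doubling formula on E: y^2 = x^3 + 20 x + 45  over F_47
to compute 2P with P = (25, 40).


Doubling: s = (3 x1^2 + a) / (2 y1)
s = (3*25^2 + 20) / (2*40) mod 47 = 9
x3 = s^2 - 2 x1 mod 47 = 9^2 - 2*25 = 31
y3 = s (x1 - x3) - y1 mod 47 = 9 * (25 - 31) - 40 = 0

2P = (31, 0)


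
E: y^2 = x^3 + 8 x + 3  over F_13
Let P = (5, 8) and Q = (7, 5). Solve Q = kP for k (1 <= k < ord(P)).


Enumerate multiples of P until we hit Q = (7, 5):
  1P = (5, 8)
  2P = (0, 9)
  3P = (7, 8)
  4P = (1, 5)
  5P = (10, 11)
  6P = (2, 12)
  7P = (2, 1)
  8P = (10, 2)
  9P = (1, 8)
  10P = (7, 5)
Match found at i = 10.

k = 10


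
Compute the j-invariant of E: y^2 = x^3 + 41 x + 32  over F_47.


Delta = -16(4 a^3 + 27 b^2) mod 47 = 2
-1728 * (4 a)^3 = -1728 * (4*41)^3 mod 47 = 28
j = 28 * 2^(-1) mod 47 = 14

j = 14 (mod 47)


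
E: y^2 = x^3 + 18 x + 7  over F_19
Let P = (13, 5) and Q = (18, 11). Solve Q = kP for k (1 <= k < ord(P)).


Enumerate multiples of P until we hit Q = (18, 11):
  1P = (13, 5)
  2P = (18, 8)
  3P = (18, 11)
Match found at i = 3.

k = 3


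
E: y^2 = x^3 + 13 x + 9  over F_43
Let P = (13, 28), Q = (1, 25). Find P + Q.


P != Q, so use the chord formula.
s = (y2 - y1) / (x2 - x1) = (40) / (31) mod 43 = 11
x3 = s^2 - x1 - x2 mod 43 = 11^2 - 13 - 1 = 21
y3 = s (x1 - x3) - y1 mod 43 = 11 * (13 - 21) - 28 = 13

P + Q = (21, 13)


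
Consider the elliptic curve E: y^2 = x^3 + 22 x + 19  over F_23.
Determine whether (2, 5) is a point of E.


Check whether y^2 = x^3 + 22 x + 19 (mod 23) for (x, y) = (2, 5).
LHS: y^2 = 5^2 mod 23 = 2
RHS: x^3 + 22 x + 19 = 2^3 + 22*2 + 19 mod 23 = 2
LHS = RHS

Yes, on the curve


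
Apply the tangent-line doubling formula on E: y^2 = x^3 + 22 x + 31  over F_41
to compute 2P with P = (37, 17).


Doubling: s = (3 x1^2 + a) / (2 y1)
s = (3*37^2 + 22) / (2*17) mod 41 = 31
x3 = s^2 - 2 x1 mod 41 = 31^2 - 2*37 = 26
y3 = s (x1 - x3) - y1 mod 41 = 31 * (37 - 26) - 17 = 37

2P = (26, 37)


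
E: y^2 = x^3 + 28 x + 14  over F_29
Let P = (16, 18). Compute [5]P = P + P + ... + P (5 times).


k = 5 = 101_2 (binary, LSB first: 101)
Double-and-add from P = (16, 18):
  bit 0 = 1: acc = O + (16, 18) = (16, 18)
  bit 1 = 0: acc unchanged = (16, 18)
  bit 2 = 1: acc = (16, 18) + (17, 26) = (2, 7)

5P = (2, 7)


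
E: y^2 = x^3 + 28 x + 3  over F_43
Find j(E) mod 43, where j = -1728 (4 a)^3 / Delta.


Delta = -16(4 a^3 + 27 b^2) mod 43 = 36
-1728 * (4 a)^3 = -1728 * (4*28)^3 mod 43 = 2
j = 2 * 36^(-1) mod 43 = 12

j = 12 (mod 43)


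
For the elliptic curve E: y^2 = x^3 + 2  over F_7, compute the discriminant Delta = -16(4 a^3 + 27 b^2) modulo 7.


4 a^3 + 27 b^2 = 4*0^3 + 27*2^2 = 0 + 108 = 108
Delta = -16 * (108) = -1728
Delta mod 7 = 1

Delta = 1 (mod 7)


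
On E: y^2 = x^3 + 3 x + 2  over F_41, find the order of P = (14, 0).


Compute successive multiples of P until we hit O:
  1P = (14, 0)
  2P = O

ord(P) = 2


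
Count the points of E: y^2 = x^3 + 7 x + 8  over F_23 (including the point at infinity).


For each x in F_23, count y with y^2 = x^3 + 7 x + 8 mod 23:
  x = 0: RHS = 8, y in [10, 13]  -> 2 point(s)
  x = 1: RHS = 16, y in [4, 19]  -> 2 point(s)
  x = 4: RHS = 8, y in [10, 13]  -> 2 point(s)
  x = 6: RHS = 13, y in [6, 17]  -> 2 point(s)
  x = 7: RHS = 9, y in [3, 20]  -> 2 point(s)
  x = 8: RHS = 1, y in [1, 22]  -> 2 point(s)
  x = 9: RHS = 18, y in [8, 15]  -> 2 point(s)
  x = 11: RHS = 13, y in [6, 17]  -> 2 point(s)
  x = 12: RHS = 3, y in [7, 16]  -> 2 point(s)
  x = 17: RHS = 3, y in [7, 16]  -> 2 point(s)
  x = 18: RHS = 9, y in [3, 20]  -> 2 point(s)
  x = 19: RHS = 8, y in [10, 13]  -> 2 point(s)
  x = 20: RHS = 6, y in [11, 12]  -> 2 point(s)
  x = 21: RHS = 9, y in [3, 20]  -> 2 point(s)
  x = 22: RHS = 0, y in [0]  -> 1 point(s)
Affine points: 29. Add the point at infinity: total = 30.

#E(F_23) = 30


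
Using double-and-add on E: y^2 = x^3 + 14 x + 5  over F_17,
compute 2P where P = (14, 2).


k = 2 = 10_2 (binary, LSB first: 01)
Double-and-add from P = (14, 2):
  bit 0 = 0: acc unchanged = O
  bit 1 = 1: acc = O + (8, 0) = (8, 0)

2P = (8, 0)


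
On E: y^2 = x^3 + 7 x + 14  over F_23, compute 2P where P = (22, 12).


Doubling: s = (3 x1^2 + a) / (2 y1)
s = (3*22^2 + 7) / (2*12) mod 23 = 10
x3 = s^2 - 2 x1 mod 23 = 10^2 - 2*22 = 10
y3 = s (x1 - x3) - y1 mod 23 = 10 * (22 - 10) - 12 = 16

2P = (10, 16)


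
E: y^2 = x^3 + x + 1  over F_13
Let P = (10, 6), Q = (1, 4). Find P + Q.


P != Q, so use the chord formula.
s = (y2 - y1) / (x2 - x1) = (11) / (4) mod 13 = 6
x3 = s^2 - x1 - x2 mod 13 = 6^2 - 10 - 1 = 12
y3 = s (x1 - x3) - y1 mod 13 = 6 * (10 - 12) - 6 = 8

P + Q = (12, 8)


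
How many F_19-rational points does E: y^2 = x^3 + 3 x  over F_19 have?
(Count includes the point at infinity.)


For each x in F_19, count y with y^2 = x^3 + 3 x + 0 mod 19:
  x = 0: RHS = 0, y in [0]  -> 1 point(s)
  x = 1: RHS = 4, y in [2, 17]  -> 2 point(s)
  x = 3: RHS = 17, y in [6, 13]  -> 2 point(s)
  x = 4: RHS = 0, y in [0]  -> 1 point(s)
  x = 5: RHS = 7, y in [8, 11]  -> 2 point(s)
  x = 6: RHS = 6, y in [5, 14]  -> 2 point(s)
  x = 8: RHS = 4, y in [2, 17]  -> 2 point(s)
  x = 10: RHS = 4, y in [2, 17]  -> 2 point(s)
  x = 12: RHS = 16, y in [4, 15]  -> 2 point(s)
  x = 15: RHS = 0, y in [0]  -> 1 point(s)
  x = 17: RHS = 5, y in [9, 10]  -> 2 point(s)
Affine points: 19. Add the point at infinity: total = 20.

#E(F_19) = 20


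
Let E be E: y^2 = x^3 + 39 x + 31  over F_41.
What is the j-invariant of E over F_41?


Delta = -16(4 a^3 + 27 b^2) mod 41 = 34
-1728 * (4 a)^3 = -1728 * (4*39)^3 mod 41 = 38
j = 38 * 34^(-1) mod 41 = 18

j = 18 (mod 41)


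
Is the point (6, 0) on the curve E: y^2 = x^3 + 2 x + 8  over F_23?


Check whether y^2 = x^3 + 2 x + 8 (mod 23) for (x, y) = (6, 0).
LHS: y^2 = 0^2 mod 23 = 0
RHS: x^3 + 2 x + 8 = 6^3 + 2*6 + 8 mod 23 = 6
LHS != RHS

No, not on the curve


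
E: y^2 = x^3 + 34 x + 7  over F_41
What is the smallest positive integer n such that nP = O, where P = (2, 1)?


Compute successive multiples of P until we hit O:
  1P = (2, 1)
  2P = (33, 24)
  3P = (24, 25)
  4P = (25, 0)
  5P = (24, 16)
  6P = (33, 17)
  7P = (2, 40)
  8P = O

ord(P) = 8


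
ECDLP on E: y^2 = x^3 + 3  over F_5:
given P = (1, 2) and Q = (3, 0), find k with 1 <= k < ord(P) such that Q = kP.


Enumerate multiples of P until we hit Q = (3, 0):
  1P = (1, 2)
  2P = (2, 1)
  3P = (3, 0)
Match found at i = 3.

k = 3


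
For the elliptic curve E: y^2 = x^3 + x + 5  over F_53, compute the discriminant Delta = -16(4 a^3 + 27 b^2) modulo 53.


4 a^3 + 27 b^2 = 4*1^3 + 27*5^2 = 4 + 675 = 679
Delta = -16 * (679) = -10864
Delta mod 53 = 1

Delta = 1 (mod 53)


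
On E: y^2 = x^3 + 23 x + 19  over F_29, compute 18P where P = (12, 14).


k = 18 = 10010_2 (binary, LSB first: 01001)
Double-and-add from P = (12, 14):
  bit 0 = 0: acc unchanged = O
  bit 1 = 1: acc = O + (28, 16) = (28, 16)
  bit 2 = 0: acc unchanged = (28, 16)
  bit 3 = 0: acc unchanged = (28, 16)
  bit 4 = 1: acc = (28, 16) + (19, 23) = (27, 9)

18P = (27, 9)


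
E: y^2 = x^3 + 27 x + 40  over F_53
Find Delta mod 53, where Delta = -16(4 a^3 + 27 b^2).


4 a^3 + 27 b^2 = 4*27^3 + 27*40^2 = 78732 + 43200 = 121932
Delta = -16 * (121932) = -1950912
Delta mod 53 = 18

Delta = 18 (mod 53)


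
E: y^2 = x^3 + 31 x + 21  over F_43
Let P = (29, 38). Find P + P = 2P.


Doubling: s = (3 x1^2 + a) / (2 y1)
s = (3*29^2 + 31) / (2*38) mod 43 = 37
x3 = s^2 - 2 x1 mod 43 = 37^2 - 2*29 = 21
y3 = s (x1 - x3) - y1 mod 43 = 37 * (29 - 21) - 38 = 0

2P = (21, 0)


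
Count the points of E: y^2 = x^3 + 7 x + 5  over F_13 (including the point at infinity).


For each x in F_13, count y with y^2 = x^3 + 7 x + 5 mod 13:
  x = 1: RHS = 0, y in [0]  -> 1 point(s)
  x = 2: RHS = 1, y in [1, 12]  -> 2 point(s)
  x = 3: RHS = 1, y in [1, 12]  -> 2 point(s)
  x = 5: RHS = 9, y in [3, 10]  -> 2 point(s)
  x = 6: RHS = 3, y in [4, 9]  -> 2 point(s)
  x = 8: RHS = 1, y in [1, 12]  -> 2 point(s)
  x = 9: RHS = 4, y in [2, 11]  -> 2 point(s)
  x = 10: RHS = 9, y in [3, 10]  -> 2 point(s)
  x = 11: RHS = 9, y in [3, 10]  -> 2 point(s)
  x = 12: RHS = 10, y in [6, 7]  -> 2 point(s)
Affine points: 19. Add the point at infinity: total = 20.

#E(F_13) = 20


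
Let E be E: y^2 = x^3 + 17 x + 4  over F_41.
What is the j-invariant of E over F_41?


Delta = -16(4 a^3 + 27 b^2) mod 41 = 14
-1728 * (4 a)^3 = -1728 * (4*17)^3 mod 41 = 23
j = 23 * 14^(-1) mod 41 = 28

j = 28 (mod 41)


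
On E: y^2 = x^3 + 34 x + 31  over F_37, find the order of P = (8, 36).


Compute successive multiples of P until we hit O:
  1P = (8, 36)
  2P = (25, 35)
  3P = (25, 2)
  4P = (8, 1)
  5P = O

ord(P) = 5


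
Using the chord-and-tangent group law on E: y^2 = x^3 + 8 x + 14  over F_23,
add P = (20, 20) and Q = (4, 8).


P != Q, so use the chord formula.
s = (y2 - y1) / (x2 - x1) = (11) / (7) mod 23 = 18
x3 = s^2 - x1 - x2 mod 23 = 18^2 - 20 - 4 = 1
y3 = s (x1 - x3) - y1 mod 23 = 18 * (20 - 1) - 20 = 0

P + Q = (1, 0)


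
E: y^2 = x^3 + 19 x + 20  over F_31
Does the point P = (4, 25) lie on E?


Check whether y^2 = x^3 + 19 x + 20 (mod 31) for (x, y) = (4, 25).
LHS: y^2 = 25^2 mod 31 = 5
RHS: x^3 + 19 x + 20 = 4^3 + 19*4 + 20 mod 31 = 5
LHS = RHS

Yes, on the curve


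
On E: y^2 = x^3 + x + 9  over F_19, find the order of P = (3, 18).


Compute successive multiples of P until we hit O:
  1P = (3, 18)
  2P = (0, 16)
  3P = (8, 4)
  4P = (9, 14)
  5P = (18, 11)
  6P = (7, 13)
  7P = (7, 6)
  8P = (18, 8)
  ... (continuing to 13P)
  13P = O

ord(P) = 13


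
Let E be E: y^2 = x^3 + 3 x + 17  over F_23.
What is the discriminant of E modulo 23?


4 a^3 + 27 b^2 = 4*3^3 + 27*17^2 = 108 + 7803 = 7911
Delta = -16 * (7911) = -126576
Delta mod 23 = 16

Delta = 16 (mod 23)


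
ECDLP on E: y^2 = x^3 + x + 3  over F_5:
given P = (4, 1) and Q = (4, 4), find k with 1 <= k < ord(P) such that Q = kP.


Enumerate multiples of P until we hit Q = (4, 4):
  1P = (4, 1)
  2P = (1, 0)
  3P = (4, 4)
Match found at i = 3.

k = 3


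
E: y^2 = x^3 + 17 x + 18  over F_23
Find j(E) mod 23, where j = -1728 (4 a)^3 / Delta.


Delta = -16(4 a^3 + 27 b^2) mod 23 = 11
-1728 * (4 a)^3 = -1728 * (4*17)^3 mod 23 = 3
j = 3 * 11^(-1) mod 23 = 17

j = 17 (mod 23)


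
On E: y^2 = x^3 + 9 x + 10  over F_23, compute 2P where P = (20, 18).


Doubling: s = (3 x1^2 + a) / (2 y1)
s = (3*20^2 + 9) / (2*18) mod 23 = 1
x3 = s^2 - 2 x1 mod 23 = 1^2 - 2*20 = 7
y3 = s (x1 - x3) - y1 mod 23 = 1 * (20 - 7) - 18 = 18

2P = (7, 18)


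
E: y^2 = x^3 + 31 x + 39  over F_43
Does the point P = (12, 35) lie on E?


Check whether y^2 = x^3 + 31 x + 39 (mod 43) for (x, y) = (12, 35).
LHS: y^2 = 35^2 mod 43 = 21
RHS: x^3 + 31 x + 39 = 12^3 + 31*12 + 39 mod 43 = 32
LHS != RHS

No, not on the curve
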